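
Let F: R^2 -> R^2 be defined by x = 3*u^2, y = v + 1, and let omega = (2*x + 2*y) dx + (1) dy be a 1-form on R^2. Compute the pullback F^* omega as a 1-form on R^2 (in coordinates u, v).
F^* omega = (12*u*(3*u^2 + v + 1)) du + (1) dv

Using F^*(f dg) = (f ∘ F) d(g ∘ F), substitute each coordinate x_i by F_i(u, v) in f_i, and replace dx_i by d F_i = (∂F_i/∂u) du + (∂F_i/∂v) dv.
  For the x component: f_1(F) = 6*u^2 + 2*v + 2; d F_1 = (6*u) du + (0) dv
  For the y component: f_2(F) = 1; d F_2 = (0) du + (1) dv
Combining and collecting du, dv coefficients:
  coeff of du: 12*u*(3*u^2 + v + 1)
  coeff of dv: 1
F^* omega = (12*u*(3*u^2 + v + 1)) du + (1) dv.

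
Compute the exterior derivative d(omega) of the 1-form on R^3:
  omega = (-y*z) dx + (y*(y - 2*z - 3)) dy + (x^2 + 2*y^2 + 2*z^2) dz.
d(omega) = (z) dx ∧ dy + (2*x + y) dx ∧ dz + (6*y) dy ∧ dz

For a 1-form omega = sum_i f_i dx_i, the exterior derivative is
  d(omega) = sum_{i < j} (∂f_j/∂x_i - ∂f_i/∂x_j) dx_i ∧ dx_j.
  coefficient of dx ∧ dy: ∂f_2/∂x - ∂f_1/∂y = ∂(y*(y - 2*z - 3))/∂x - ∂(-y*z)/∂y = z
  coefficient of dx ∧ dz: ∂f_3/∂x - ∂f_1/∂z = ∂(x^2 + 2*y^2 + 2*z^2)/∂x - ∂(-y*z)/∂z = 2*x + y
  coefficient of dy ∧ dz: ∂f_3/∂y - ∂f_2/∂z = ∂(x^2 + 2*y^2 + 2*z^2)/∂y - ∂(y*(y - 2*z - 3))/∂z = 6*y
Assembling: d(omega) = (z) dx ∧ dy + (2*x + y) dx ∧ dz + (6*y) dy ∧ dz.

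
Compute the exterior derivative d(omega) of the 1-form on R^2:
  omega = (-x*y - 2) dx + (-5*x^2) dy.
d(omega) = (-9*x) dx ∧ dy

For a 1-form omega = sum_i f_i dx_i, the exterior derivative is
  d(omega) = sum_{i < j} (∂f_j/∂x_i - ∂f_i/∂x_j) dx_i ∧ dx_j.
  coefficient of dx ∧ dy: ∂f_2/∂x - ∂f_1/∂y = ∂(-5*x^2)/∂x - ∂(-x*y - 2)/∂y = -9*x
Assembling: d(omega) = (-9*x) dx ∧ dy.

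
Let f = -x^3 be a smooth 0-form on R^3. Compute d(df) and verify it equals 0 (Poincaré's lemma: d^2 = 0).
d(df) = 0

Step 1: df = sum_i (∂f/∂x_i) dx_i = (-3*x^2) dx + (0) dy + (0) dz.
Step 2: Apply d again. Using the 1-form formula, the coefficient of dx ∧ dy in d(df) is ∂^2 f/∂x ∂y - ∂^2 f/∂y ∂x = (0) - (0) = 0 (equality of mixed partials for smooth f).
Similarly for dx ∧ dz and dy ∧ dz — all coefficients vanish. So d(df) = 0.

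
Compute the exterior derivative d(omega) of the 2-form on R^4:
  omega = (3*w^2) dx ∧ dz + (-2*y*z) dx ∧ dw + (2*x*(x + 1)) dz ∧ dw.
d(omega) = (6*w + 4*x + 2*y + 2) dx ∧ dz ∧ dw + (2*z) dx ∧ dy ∧ dw

For a 2-form omega = sum_{i<j} g_{ij} dx_i ∧ dx_j, the exterior derivative is
  d(omega) = sum_{i<j} d(g_{ij}) ∧ dx_i ∧ dx_j = sum_{i<j, k} (∂g_{ij}/∂x_k) dx_k ∧ dx_i ∧ dx_j.
Expand each term, using dx_k ∧ dx_i ∧ dx_j = sgn(permutation) dx_{(a)} ∧ dx_{(b)} ∧ dx_{(c)} with (a < b < c) sorted:
  d(3*w^2) includes (∂/∂w)(3*w^2) dw = (6*w) dw, which multiplied by dx ∧ dz gives (6*w) dx ∧ dz ∧ dw
  d(-2*y*z) includes (∂/∂y)(-2*y*z) dy = (-2*z) dy, which multiplied by dx ∧ dw gives (2*z) dx ∧ dy ∧ dw
  d(-2*y*z) includes (∂/∂z)(-2*y*z) dz = (-2*y) dz, which multiplied by dx ∧ dw gives (2*y) dx ∧ dz ∧ dw
  d(2*x*(x + 1)) includes (∂/∂x)(2*x*(x + 1)) dx = (4*x + 2) dx, which multiplied by dz ∧ dw gives (4*x + 2) dx ∧ dz ∧ dw
Collecting like 3-forms: d(omega) = (6*w + 4*x + 2*y + 2) dx ∧ dz ∧ dw + (2*z) dx ∧ dy ∧ dw.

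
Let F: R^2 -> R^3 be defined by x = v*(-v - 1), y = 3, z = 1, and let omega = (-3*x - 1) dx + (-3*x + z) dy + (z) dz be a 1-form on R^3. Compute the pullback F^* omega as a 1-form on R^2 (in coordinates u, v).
F^* omega = (-6*v^3 - 9*v^2 - v + 1) dv

Using F^*(f dg) = (f ∘ F) d(g ∘ F), substitute each coordinate x_i by F_i(u, v) in f_i, and replace dx_i by d F_i = (∂F_i/∂u) du + (∂F_i/∂v) dv.
  For the x component: f_1(F) = 3*v^2 + 3*v - 1; d F_1 = (0) du + (-2*v - 1) dv
  For the y component: f_2(F) = 3*v^2 + 3*v + 1; d F_2 = (0) du + (0) dv
  For the z component: f_3(F) = 1; d F_3 = (0) du + (0) dv
Combining and collecting du, dv coefficients:
  coeff of du: 0
  coeff of dv: -6*v^3 - 9*v^2 - v + 1
F^* omega = (-6*v^3 - 9*v^2 - v + 1) dv.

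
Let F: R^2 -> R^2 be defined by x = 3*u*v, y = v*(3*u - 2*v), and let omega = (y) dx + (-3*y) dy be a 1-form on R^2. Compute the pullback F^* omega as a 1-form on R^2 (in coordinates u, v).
F^* omega = (v^2*(-18*u + 12*v)) du + (6*v*(-3*u^2 + 8*u*v - 4*v^2)) dv

Using F^*(f dg) = (f ∘ F) d(g ∘ F), substitute each coordinate x_i by F_i(u, v) in f_i, and replace dx_i by d F_i = (∂F_i/∂u) du + (∂F_i/∂v) dv.
  For the x component: f_1(F) = v*(3*u - 2*v); d F_1 = (3*v) du + (3*u) dv
  For the y component: f_2(F) = 3*v*(-3*u + 2*v); d F_2 = (3*v) du + (3*u - 4*v) dv
Combining and collecting du, dv coefficients:
  coeff of du: v^2*(-18*u + 12*v)
  coeff of dv: 6*v*(-3*u^2 + 8*u*v - 4*v^2)
F^* omega = (v^2*(-18*u + 12*v)) du + (6*v*(-3*u^2 + 8*u*v - 4*v^2)) dv.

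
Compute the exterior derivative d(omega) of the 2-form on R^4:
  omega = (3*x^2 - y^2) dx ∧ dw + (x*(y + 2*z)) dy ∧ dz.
d(omega) = (2*y) dx ∧ dy ∧ dw + (y + 2*z) dx ∧ dy ∧ dz

For a 2-form omega = sum_{i<j} g_{ij} dx_i ∧ dx_j, the exterior derivative is
  d(omega) = sum_{i<j} d(g_{ij}) ∧ dx_i ∧ dx_j = sum_{i<j, k} (∂g_{ij}/∂x_k) dx_k ∧ dx_i ∧ dx_j.
Expand each term, using dx_k ∧ dx_i ∧ dx_j = sgn(permutation) dx_{(a)} ∧ dx_{(b)} ∧ dx_{(c)} with (a < b < c) sorted:
  d(3*x^2 - y^2) includes (∂/∂y)(3*x^2 - y^2) dy = (-2*y) dy, which multiplied by dx ∧ dw gives (2*y) dx ∧ dy ∧ dw
  d(x*(y + 2*z)) includes (∂/∂x)(x*(y + 2*z)) dx = (y + 2*z) dx, which multiplied by dy ∧ dz gives (y + 2*z) dx ∧ dy ∧ dz
Collecting like 3-forms: d(omega) = (2*y) dx ∧ dy ∧ dw + (y + 2*z) dx ∧ dy ∧ dz.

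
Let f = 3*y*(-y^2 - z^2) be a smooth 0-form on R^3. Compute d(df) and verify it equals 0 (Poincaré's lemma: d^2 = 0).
d(df) = 0

Step 1: df = sum_i (∂f/∂x_i) dx_i = (0) dx + (-9*y^2 - 3*z^2) dy + (-6*y*z) dz.
Step 2: Apply d again. Using the 1-form formula, the coefficient of dx ∧ dy in d(df) is ∂^2 f/∂x ∂y - ∂^2 f/∂y ∂x = (0) - (0) = 0 (equality of mixed partials for smooth f).
Similarly for dx ∧ dz and dy ∧ dz — all coefficients vanish. So d(df) = 0.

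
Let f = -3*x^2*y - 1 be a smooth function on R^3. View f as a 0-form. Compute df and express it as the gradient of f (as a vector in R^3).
df = (-6*x*y) dx + (-3*x^2) dy + (0) dz; grad f = (-6*x*y, -3*x^2, 0)

For a 0-form f, d f = (∂f/∂x) dx + (∂f/∂y) dy + (∂f/∂z) dz. The components of the vector representation are exactly the entries of grad f in Cartesian coordinates:
  ∂f/∂x = -6*x*y
  ∂f/∂y = -3*x^2
  ∂f/∂z = 0.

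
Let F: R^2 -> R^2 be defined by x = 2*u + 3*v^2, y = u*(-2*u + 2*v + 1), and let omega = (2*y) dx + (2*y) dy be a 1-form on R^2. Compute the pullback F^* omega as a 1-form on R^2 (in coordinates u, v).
F^* omega = (2*u*(8*u^2 - 12*u*v - 10*u + 4*v^2 + 8*v + 3)) du + (4*u*(-2*u^2 - 4*u*v + u + 6*v^2 + 3*v)) dv

Using F^*(f dg) = (f ∘ F) d(g ∘ F), substitute each coordinate x_i by F_i(u, v) in f_i, and replace dx_i by d F_i = (∂F_i/∂u) du + (∂F_i/∂v) dv.
  For the x component: f_1(F) = 2*u*(-2*u + 2*v + 1); d F_1 = (2) du + (6*v) dv
  For the y component: f_2(F) = 2*u*(-2*u + 2*v + 1); d F_2 = (-4*u + 2*v + 1) du + (2*u) dv
Combining and collecting du, dv coefficients:
  coeff of du: 2*u*(8*u^2 - 12*u*v - 10*u + 4*v^2 + 8*v + 3)
  coeff of dv: 4*u*(-2*u^2 - 4*u*v + u + 6*v^2 + 3*v)
F^* omega = (2*u*(8*u^2 - 12*u*v - 10*u + 4*v^2 + 8*v + 3)) du + (4*u*(-2*u^2 - 4*u*v + u + 6*v^2 + 3*v)) dv.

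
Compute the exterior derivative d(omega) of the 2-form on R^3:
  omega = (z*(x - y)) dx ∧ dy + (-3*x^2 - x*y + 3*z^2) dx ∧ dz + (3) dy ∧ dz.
d(omega) = (2*x - y) dx ∧ dy ∧ dz

For a 2-form omega = sum_{i<j} g_{ij} dx_i ∧ dx_j, the exterior derivative is
  d(omega) = sum_{i<j} d(g_{ij}) ∧ dx_i ∧ dx_j = sum_{i<j, k} (∂g_{ij}/∂x_k) dx_k ∧ dx_i ∧ dx_j.
Expand each term, using dx_k ∧ dx_i ∧ dx_j = sgn(permutation) dx_{(a)} ∧ dx_{(b)} ∧ dx_{(c)} with (a < b < c) sorted:
  d(z*(x - y)) includes (∂/∂z)(z*(x - y)) dz = (x - y) dz, which multiplied by dx ∧ dy gives (x - y) dx ∧ dy ∧ dz
  d(-3*x^2 - x*y + 3*z^2) includes (∂/∂y)(-3*x^2 - x*y + 3*z^2) dy = (-x) dy, which multiplied by dx ∧ dz gives (x) dx ∧ dy ∧ dz
Collecting like 3-forms: d(omega) = (2*x - y) dx ∧ dy ∧ dz.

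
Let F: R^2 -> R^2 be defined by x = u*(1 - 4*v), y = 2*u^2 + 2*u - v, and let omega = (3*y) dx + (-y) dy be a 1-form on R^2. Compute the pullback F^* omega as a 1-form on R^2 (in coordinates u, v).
F^* omega = (-8*u^3 - 24*u^2*v - 6*u^2 - 20*u*v + 2*u + 12*v^2 - v) du + (-24*u^3 - 22*u^2 + 12*u*v + 2*u - v) dv

Using F^*(f dg) = (f ∘ F) d(g ∘ F), substitute each coordinate x_i by F_i(u, v) in f_i, and replace dx_i by d F_i = (∂F_i/∂u) du + (∂F_i/∂v) dv.
  For the x component: f_1(F) = 6*u^2 + 6*u - 3*v; d F_1 = (1 - 4*v) du + (-4*u) dv
  For the y component: f_2(F) = -2*u^2 - 2*u + v; d F_2 = (4*u + 2) du + (-1) dv
Combining and collecting du, dv coefficients:
  coeff of du: -8*u^3 - 24*u^2*v - 6*u^2 - 20*u*v + 2*u + 12*v^2 - v
  coeff of dv: -24*u^3 - 22*u^2 + 12*u*v + 2*u - v
F^* omega = (-8*u^3 - 24*u^2*v - 6*u^2 - 20*u*v + 2*u + 12*v^2 - v) du + (-24*u^3 - 22*u^2 + 12*u*v + 2*u - v) dv.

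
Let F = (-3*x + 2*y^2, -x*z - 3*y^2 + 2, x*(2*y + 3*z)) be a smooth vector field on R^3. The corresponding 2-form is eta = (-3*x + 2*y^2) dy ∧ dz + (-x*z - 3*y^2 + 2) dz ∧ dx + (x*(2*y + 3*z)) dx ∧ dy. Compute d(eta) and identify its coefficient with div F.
d(eta) = (3*x - 6*y - 3) dx ∧ dy ∧ dz; div F = 3*x - 6*y - 3

For a 2-form in R^3 of the form above, applying d gives a 3-form with coefficient ∂P/∂x + ∂Q/∂y + ∂R/∂z:
  ∂P/∂x = -3
  ∂Q/∂y = -6*y
  ∂R/∂z = 3*x
Sum = 3*x - 6*y - 3, which is exactly div F.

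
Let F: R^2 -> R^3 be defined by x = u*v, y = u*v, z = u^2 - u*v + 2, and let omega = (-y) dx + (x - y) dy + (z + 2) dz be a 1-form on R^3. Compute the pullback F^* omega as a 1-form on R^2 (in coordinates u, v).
F^* omega = (2*u^3 - 3*u^2*v + 8*u - 4*v) du + (u*(-u^2 - 4)) dv

Using F^*(f dg) = (f ∘ F) d(g ∘ F), substitute each coordinate x_i by F_i(u, v) in f_i, and replace dx_i by d F_i = (∂F_i/∂u) du + (∂F_i/∂v) dv.
  For the x component: f_1(F) = -u*v; d F_1 = (v) du + (u) dv
  For the y component: f_2(F) = 0; d F_2 = (v) du + (u) dv
  For the z component: f_3(F) = u^2 - u*v + 4; d F_3 = (2*u - v) du + (-u) dv
Combining and collecting du, dv coefficients:
  coeff of du: 2*u^3 - 3*u^2*v + 8*u - 4*v
  coeff of dv: u*(-u^2 - 4)
F^* omega = (2*u^3 - 3*u^2*v + 8*u - 4*v) du + (u*(-u^2 - 4)) dv.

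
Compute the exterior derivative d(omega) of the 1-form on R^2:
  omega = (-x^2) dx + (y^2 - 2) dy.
d(omega) = 0

For a 1-form omega = sum_i f_i dx_i, the exterior derivative is
  d(omega) = sum_{i < j} (∂f_j/∂x_i - ∂f_i/∂x_j) dx_i ∧ dx_j.

Assembling: d(omega) = 0.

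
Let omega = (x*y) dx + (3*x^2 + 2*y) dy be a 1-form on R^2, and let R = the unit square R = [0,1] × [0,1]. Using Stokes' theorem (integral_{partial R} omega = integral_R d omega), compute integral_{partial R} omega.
integral_(partial R) omega = 5/2

Stokes: integral_partial_R omega = integral_R d omega with d omega = (∂Q/∂x - ∂P/∂y) dx ∧ dy.
  ∂Q/∂x = 6*x
  ∂P/∂y = x
  integrand = ∂Q/∂x - ∂P/∂y = 5*x.
Integrating over R: integral_0^1 integral_0^1 (5*x) dx dy = 5/2.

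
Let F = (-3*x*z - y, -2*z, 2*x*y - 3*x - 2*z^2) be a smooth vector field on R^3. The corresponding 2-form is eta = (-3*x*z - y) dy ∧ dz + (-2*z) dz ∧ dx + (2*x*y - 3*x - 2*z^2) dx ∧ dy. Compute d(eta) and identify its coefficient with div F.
d(eta) = (-7*z) dx ∧ dy ∧ dz; div F = -7*z

For a 2-form in R^3 of the form above, applying d gives a 3-form with coefficient ∂P/∂x + ∂Q/∂y + ∂R/∂z:
  ∂P/∂x = -3*z
  ∂Q/∂y = 0
  ∂R/∂z = -4*z
Sum = -7*z, which is exactly div F.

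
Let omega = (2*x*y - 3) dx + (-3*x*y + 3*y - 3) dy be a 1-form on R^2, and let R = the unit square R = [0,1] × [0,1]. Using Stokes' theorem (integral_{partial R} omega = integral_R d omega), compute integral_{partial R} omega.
integral_(partial R) omega = -5/2

Stokes: integral_partial_R omega = integral_R d omega with d omega = (∂Q/∂x - ∂P/∂y) dx ∧ dy.
  ∂Q/∂x = -3*y
  ∂P/∂y = 2*x
  integrand = ∂Q/∂x - ∂P/∂y = -2*x - 3*y.
Integrating over R: integral_0^1 integral_0^1 (-2*x - 3*y) dx dy = -5/2.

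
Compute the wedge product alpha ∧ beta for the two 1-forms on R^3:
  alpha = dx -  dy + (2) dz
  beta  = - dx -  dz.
alpha ∧ beta = (1) dx ∧ dz + (-1) dx ∧ dy + (1) dy ∧ dz

Distribute the wedge, using dx_i ∧ dx_j = -dx_j ∧ dx_i and dx_i ∧ dx_i = 0. For each pair (i, j) with i < j, the coefficient of dx_i ∧ dx_j in alpha ∧ beta is (alpha_i * beta_j - alpha_j * beta_i). Collecting: alpha ∧ beta = (1) dx ∧ dz + (-1) dx ∧ dy + (1) dy ∧ dz.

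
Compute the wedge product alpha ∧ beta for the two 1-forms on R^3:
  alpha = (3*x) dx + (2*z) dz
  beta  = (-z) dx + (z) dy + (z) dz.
alpha ∧ beta = (3*x*z) dx ∧ dy + (z*(3*x + 2*z)) dx ∧ dz + (-2*z^2) dy ∧ dz

Distribute the wedge, using dx_i ∧ dx_j = -dx_j ∧ dx_i and dx_i ∧ dx_i = 0. For each pair (i, j) with i < j, the coefficient of dx_i ∧ dx_j in alpha ∧ beta is (alpha_i * beta_j - alpha_j * beta_i). Collecting: alpha ∧ beta = (3*x*z) dx ∧ dy + (z*(3*x + 2*z)) dx ∧ dz + (-2*z^2) dy ∧ dz.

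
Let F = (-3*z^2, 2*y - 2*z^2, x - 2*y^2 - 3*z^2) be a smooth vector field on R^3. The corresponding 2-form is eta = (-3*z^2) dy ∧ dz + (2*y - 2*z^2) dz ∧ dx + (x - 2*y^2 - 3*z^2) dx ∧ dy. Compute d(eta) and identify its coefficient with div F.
d(eta) = (2 - 6*z) dx ∧ dy ∧ dz; div F = 2 - 6*z

For a 2-form in R^3 of the form above, applying d gives a 3-form with coefficient ∂P/∂x + ∂Q/∂y + ∂R/∂z:
  ∂P/∂x = 0
  ∂Q/∂y = 2
  ∂R/∂z = -6*z
Sum = 2 - 6*z, which is exactly div F.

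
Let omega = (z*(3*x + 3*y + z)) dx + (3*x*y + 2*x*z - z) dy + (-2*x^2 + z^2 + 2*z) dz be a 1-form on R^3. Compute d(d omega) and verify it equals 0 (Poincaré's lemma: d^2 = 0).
d(d omega) = 0

Step 1: d omega = sum_{i<j} (∂f_j/∂x_i - ∂f_i/∂x_j) dx_i ∧ dx_j:
  coeff of dx ∧ dy: 3*y - z
  coeff of dx ∧ dz: -7*x - 3*y - 2*z
  coeff of dy ∧ dz: 1 - 2*x
Step 2: Apply d again to each 2-form coefficient. The only possible 3-form in R^3 is dx ∧ dy ∧ dz, with coefficient
  ∂(coeff of dy∧dz)/∂x - ∂(coeff of dx∧dz)/∂y + ∂(coeff of dx∧dy)/∂z
  = ∂/∂x (1 - 2*x) - ∂/∂y (-7*x - 3*y - 2*z) + ∂/∂z (3*y - z).
Each of these terms simplifies to sums of mixed partials that cancel in pairs. The result is 0 (by equality of mixed partials for smooth functions — Schwarz / Clairaut).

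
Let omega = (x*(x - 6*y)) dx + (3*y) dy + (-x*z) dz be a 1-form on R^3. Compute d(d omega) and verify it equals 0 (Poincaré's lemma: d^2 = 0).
d(d omega) = 0

Step 1: d omega = sum_{i<j} (∂f_j/∂x_i - ∂f_i/∂x_j) dx_i ∧ dx_j:
  coeff of dx ∧ dy: 6*x
  coeff of dx ∧ dz: -z
  coeff of dy ∧ dz: 0
Step 2: Apply d again to each 2-form coefficient. The only possible 3-form in R^3 is dx ∧ dy ∧ dz, with coefficient
  ∂(coeff of dy∧dz)/∂x - ∂(coeff of dx∧dz)/∂y + ∂(coeff of dx∧dy)/∂z
  = ∂/∂x (0) - ∂/∂y (-z) + ∂/∂z (6*x).
Each of these terms simplifies to sums of mixed partials that cancel in pairs. The result is 0 (by equality of mixed partials for smooth functions — Schwarz / Clairaut).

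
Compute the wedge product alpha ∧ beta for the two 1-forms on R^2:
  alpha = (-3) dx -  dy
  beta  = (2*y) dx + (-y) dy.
alpha ∧ beta = (5*y) dx ∧ dy

Distribute the wedge, using dx_i ∧ dx_j = -dx_j ∧ dx_i and dx_i ∧ dx_i = 0. For each pair (i, j) with i < j, the coefficient of dx_i ∧ dx_j in alpha ∧ beta is (alpha_i * beta_j - alpha_j * beta_i). Collecting: alpha ∧ beta = (5*y) dx ∧ dy.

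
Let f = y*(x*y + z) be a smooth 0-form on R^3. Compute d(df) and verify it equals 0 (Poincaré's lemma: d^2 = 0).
d(df) = 0

Step 1: df = sum_i (∂f/∂x_i) dx_i = (y^2) dx + (2*x*y + z) dy + (y) dz.
Step 2: Apply d again. Using the 1-form formula, the coefficient of dx ∧ dy in d(df) is ∂^2 f/∂x ∂y - ∂^2 f/∂y ∂x = (2*y) - (2*y) = 0 (equality of mixed partials for smooth f).
Similarly for dx ∧ dz and dy ∧ dz — all coefficients vanish. So d(df) = 0.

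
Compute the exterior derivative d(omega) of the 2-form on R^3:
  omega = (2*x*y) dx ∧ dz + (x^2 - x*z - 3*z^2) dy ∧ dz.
d(omega) = (-z) dx ∧ dy ∧ dz

For a 2-form omega = sum_{i<j} g_{ij} dx_i ∧ dx_j, the exterior derivative is
  d(omega) = sum_{i<j} d(g_{ij}) ∧ dx_i ∧ dx_j = sum_{i<j, k} (∂g_{ij}/∂x_k) dx_k ∧ dx_i ∧ dx_j.
Expand each term, using dx_k ∧ dx_i ∧ dx_j = sgn(permutation) dx_{(a)} ∧ dx_{(b)} ∧ dx_{(c)} with (a < b < c) sorted:
  d(2*x*y) includes (∂/∂y)(2*x*y) dy = (2*x) dy, which multiplied by dx ∧ dz gives (-2*x) dx ∧ dy ∧ dz
  d(x^2 - x*z - 3*z^2) includes (∂/∂x)(x^2 - x*z - 3*z^2) dx = (2*x - z) dx, which multiplied by dy ∧ dz gives (2*x - z) dx ∧ dy ∧ dz
Collecting like 3-forms: d(omega) = (-z) dx ∧ dy ∧ dz.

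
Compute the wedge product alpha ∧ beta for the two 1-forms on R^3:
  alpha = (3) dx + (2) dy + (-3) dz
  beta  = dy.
alpha ∧ beta = (3) dx ∧ dy + (3) dy ∧ dz

Distribute the wedge, using dx_i ∧ dx_j = -dx_j ∧ dx_i and dx_i ∧ dx_i = 0. For each pair (i, j) with i < j, the coefficient of dx_i ∧ dx_j in alpha ∧ beta is (alpha_i * beta_j - alpha_j * beta_i). Collecting: alpha ∧ beta = (3) dx ∧ dy + (3) dy ∧ dz.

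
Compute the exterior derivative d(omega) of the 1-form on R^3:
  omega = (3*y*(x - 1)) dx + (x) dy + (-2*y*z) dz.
d(omega) = (4 - 3*x) dx ∧ dy + (-2*z) dy ∧ dz

For a 1-form omega = sum_i f_i dx_i, the exterior derivative is
  d(omega) = sum_{i < j} (∂f_j/∂x_i - ∂f_i/∂x_j) dx_i ∧ dx_j.
  coefficient of dx ∧ dy: ∂f_2/∂x - ∂f_1/∂y = ∂(x)/∂x - ∂(3*y*(x - 1))/∂y = 4 - 3*x
  coefficient of dy ∧ dz: ∂f_3/∂y - ∂f_2/∂z = ∂(-2*y*z)/∂y - ∂(x)/∂z = -2*z
Assembling: d(omega) = (4 - 3*x) dx ∧ dy + (-2*z) dy ∧ dz.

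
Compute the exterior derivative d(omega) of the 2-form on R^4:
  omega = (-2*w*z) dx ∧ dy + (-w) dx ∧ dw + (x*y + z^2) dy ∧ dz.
d(omega) = (-2*w + y) dx ∧ dy ∧ dz + (-2*z) dx ∧ dy ∧ dw

For a 2-form omega = sum_{i<j} g_{ij} dx_i ∧ dx_j, the exterior derivative is
  d(omega) = sum_{i<j} d(g_{ij}) ∧ dx_i ∧ dx_j = sum_{i<j, k} (∂g_{ij}/∂x_k) dx_k ∧ dx_i ∧ dx_j.
Expand each term, using dx_k ∧ dx_i ∧ dx_j = sgn(permutation) dx_{(a)} ∧ dx_{(b)} ∧ dx_{(c)} with (a < b < c) sorted:
  d(-2*w*z) includes (∂/∂z)(-2*w*z) dz = (-2*w) dz, which multiplied by dx ∧ dy gives (-2*w) dx ∧ dy ∧ dz
  d(-2*w*z) includes (∂/∂w)(-2*w*z) dw = (-2*z) dw, which multiplied by dx ∧ dy gives (-2*z) dx ∧ dy ∧ dw
  d(x*y + z^2) includes (∂/∂x)(x*y + z^2) dx = (y) dx, which multiplied by dy ∧ dz gives (y) dx ∧ dy ∧ dz
Collecting like 3-forms: d(omega) = (-2*w + y) dx ∧ dy ∧ dz + (-2*z) dx ∧ dy ∧ dw.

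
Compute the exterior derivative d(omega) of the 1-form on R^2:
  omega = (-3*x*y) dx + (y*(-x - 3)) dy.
d(omega) = (3*x - y) dx ∧ dy

For a 1-form omega = sum_i f_i dx_i, the exterior derivative is
  d(omega) = sum_{i < j} (∂f_j/∂x_i - ∂f_i/∂x_j) dx_i ∧ dx_j.
  coefficient of dx ∧ dy: ∂f_2/∂x - ∂f_1/∂y = ∂(y*(-x - 3))/∂x - ∂(-3*x*y)/∂y = 3*x - y
Assembling: d(omega) = (3*x - y) dx ∧ dy.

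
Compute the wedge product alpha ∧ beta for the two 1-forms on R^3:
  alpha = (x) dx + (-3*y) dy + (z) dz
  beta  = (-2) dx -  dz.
alpha ∧ beta = (-x + 2*z) dx ∧ dz + (-6*y) dx ∧ dy + (3*y) dy ∧ dz

Distribute the wedge, using dx_i ∧ dx_j = -dx_j ∧ dx_i and dx_i ∧ dx_i = 0. For each pair (i, j) with i < j, the coefficient of dx_i ∧ dx_j in alpha ∧ beta is (alpha_i * beta_j - alpha_j * beta_i). Collecting: alpha ∧ beta = (-x + 2*z) dx ∧ dz + (-6*y) dx ∧ dy + (3*y) dy ∧ dz.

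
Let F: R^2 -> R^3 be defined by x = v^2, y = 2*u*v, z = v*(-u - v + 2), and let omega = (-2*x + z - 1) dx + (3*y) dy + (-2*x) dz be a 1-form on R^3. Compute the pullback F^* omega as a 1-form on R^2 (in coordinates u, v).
F^* omega = (2*v^2*(6*u + v)) du + (2*v*(6*u^2 - v^2 - 1)) dv

Using F^*(f dg) = (f ∘ F) d(g ∘ F), substitute each coordinate x_i by F_i(u, v) in f_i, and replace dx_i by d F_i = (∂F_i/∂u) du + (∂F_i/∂v) dv.
  For the x component: f_1(F) = -u*v - 3*v^2 + 2*v - 1; d F_1 = (0) du + (2*v) dv
  For the y component: f_2(F) = 6*u*v; d F_2 = (2*v) du + (2*u) dv
  For the z component: f_3(F) = -2*v^2; d F_3 = (-v) du + (-u - 2*v + 2) dv
Combining and collecting du, dv coefficients:
  coeff of du: 2*v^2*(6*u + v)
  coeff of dv: 2*v*(6*u^2 - v^2 - 1)
F^* omega = (2*v^2*(6*u + v)) du + (2*v*(6*u^2 - v^2 - 1)) dv.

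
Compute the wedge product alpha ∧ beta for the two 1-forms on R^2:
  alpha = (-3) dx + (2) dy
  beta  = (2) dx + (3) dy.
alpha ∧ beta = (-13) dx ∧ dy

Distribute the wedge, using dx_i ∧ dx_j = -dx_j ∧ dx_i and dx_i ∧ dx_i = 0. For each pair (i, j) with i < j, the coefficient of dx_i ∧ dx_j in alpha ∧ beta is (alpha_i * beta_j - alpha_j * beta_i). Collecting: alpha ∧ beta = (-13) dx ∧ dy.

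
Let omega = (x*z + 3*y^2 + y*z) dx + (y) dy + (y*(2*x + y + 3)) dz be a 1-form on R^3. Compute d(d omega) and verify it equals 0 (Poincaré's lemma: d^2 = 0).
d(d omega) = 0

Step 1: d omega = sum_{i<j} (∂f_j/∂x_i - ∂f_i/∂x_j) dx_i ∧ dx_j:
  coeff of dx ∧ dy: -6*y - z
  coeff of dx ∧ dz: -x + y
  coeff of dy ∧ dz: 2*x + 2*y + 3
Step 2: Apply d again to each 2-form coefficient. The only possible 3-form in R^3 is dx ∧ dy ∧ dz, with coefficient
  ∂(coeff of dy∧dz)/∂x - ∂(coeff of dx∧dz)/∂y + ∂(coeff of dx∧dy)/∂z
  = ∂/∂x (2*x + 2*y + 3) - ∂/∂y (-x + y) + ∂/∂z (-6*y - z).
Each of these terms simplifies to sums of mixed partials that cancel in pairs. The result is 0 (by equality of mixed partials for smooth functions — Schwarz / Clairaut).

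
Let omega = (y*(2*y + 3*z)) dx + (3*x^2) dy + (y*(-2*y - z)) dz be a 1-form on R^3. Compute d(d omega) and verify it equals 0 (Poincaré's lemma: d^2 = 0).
d(d omega) = 0

Step 1: d omega = sum_{i<j} (∂f_j/∂x_i - ∂f_i/∂x_j) dx_i ∧ dx_j:
  coeff of dx ∧ dy: 6*x - 4*y - 3*z
  coeff of dx ∧ dz: -3*y
  coeff of dy ∧ dz: -4*y - z
Step 2: Apply d again to each 2-form coefficient. The only possible 3-form in R^3 is dx ∧ dy ∧ dz, with coefficient
  ∂(coeff of dy∧dz)/∂x - ∂(coeff of dx∧dz)/∂y + ∂(coeff of dx∧dy)/∂z
  = ∂/∂x (-4*y - z) - ∂/∂y (-3*y) + ∂/∂z (6*x - 4*y - 3*z).
Each of these terms simplifies to sums of mixed partials that cancel in pairs. The result is 0 (by equality of mixed partials for smooth functions — Schwarz / Clairaut).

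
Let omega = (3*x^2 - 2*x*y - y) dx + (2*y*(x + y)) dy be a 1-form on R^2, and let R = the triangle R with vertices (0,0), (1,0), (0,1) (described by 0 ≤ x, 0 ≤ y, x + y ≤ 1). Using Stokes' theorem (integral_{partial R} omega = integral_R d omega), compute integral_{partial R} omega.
integral_(partial R) omega = 7/6

Stokes: integral_partial_R omega = integral_R d omega with d omega = (∂Q/∂x - ∂P/∂y) dx ∧ dy.
  ∂Q/∂x = 2*y
  ∂P/∂y = -2*x - 1
  integrand = ∂Q/∂x - ∂P/∂y = 2*x + 2*y + 1.
Integrating over R: integral_0^1 integral_0^{1-x} (2*x + 2*y + 1) dy dx = 7/6.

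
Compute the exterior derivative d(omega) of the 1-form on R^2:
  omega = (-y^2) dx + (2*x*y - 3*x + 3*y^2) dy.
d(omega) = (4*y - 3) dx ∧ dy

For a 1-form omega = sum_i f_i dx_i, the exterior derivative is
  d(omega) = sum_{i < j} (∂f_j/∂x_i - ∂f_i/∂x_j) dx_i ∧ dx_j.
  coefficient of dx ∧ dy: ∂f_2/∂x - ∂f_1/∂y = ∂(2*x*y - 3*x + 3*y^2)/∂x - ∂(-y^2)/∂y = 4*y - 3
Assembling: d(omega) = (4*y - 3) dx ∧ dy.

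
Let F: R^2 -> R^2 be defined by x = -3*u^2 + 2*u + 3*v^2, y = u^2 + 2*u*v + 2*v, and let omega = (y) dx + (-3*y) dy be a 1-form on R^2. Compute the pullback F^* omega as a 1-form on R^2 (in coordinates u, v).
F^* omega = (-12*u^3 - 30*u^2*v + 2*u^2 - 12*u*v^2 - 20*u*v - 12*v^2 + 4*v) du + (-6*u^3 - 6*u^2*v - 6*u^2 + 12*u*v^2 - 24*u*v + 12*v^2 - 12*v) dv

Using F^*(f dg) = (f ∘ F) d(g ∘ F), substitute each coordinate x_i by F_i(u, v) in f_i, and replace dx_i by d F_i = (∂F_i/∂u) du + (∂F_i/∂v) dv.
  For the x component: f_1(F) = u^2 + 2*u*v + 2*v; d F_1 = (2 - 6*u) du + (6*v) dv
  For the y component: f_2(F) = -3*u^2 - 6*u*v - 6*v; d F_2 = (2*u + 2*v) du + (2*u + 2) dv
Combining and collecting du, dv coefficients:
  coeff of du: -12*u^3 - 30*u^2*v + 2*u^2 - 12*u*v^2 - 20*u*v - 12*v^2 + 4*v
  coeff of dv: -6*u^3 - 6*u^2*v - 6*u^2 + 12*u*v^2 - 24*u*v + 12*v^2 - 12*v
F^* omega = (-12*u^3 - 30*u^2*v + 2*u^2 - 12*u*v^2 - 20*u*v - 12*v^2 + 4*v) du + (-6*u^3 - 6*u^2*v - 6*u^2 + 12*u*v^2 - 24*u*v + 12*v^2 - 12*v) dv.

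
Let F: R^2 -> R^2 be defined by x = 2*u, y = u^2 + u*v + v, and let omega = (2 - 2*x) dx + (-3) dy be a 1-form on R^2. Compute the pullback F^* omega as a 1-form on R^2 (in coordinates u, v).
F^* omega = (-14*u - 3*v + 4) du + (-3*u - 3) dv

Using F^*(f dg) = (f ∘ F) d(g ∘ F), substitute each coordinate x_i by F_i(u, v) in f_i, and replace dx_i by d F_i = (∂F_i/∂u) du + (∂F_i/∂v) dv.
  For the x component: f_1(F) = 2 - 4*u; d F_1 = (2) du + (0) dv
  For the y component: f_2(F) = -3; d F_2 = (2*u + v) du + (u + 1) dv
Combining and collecting du, dv coefficients:
  coeff of du: -14*u - 3*v + 4
  coeff of dv: -3*u - 3
F^* omega = (-14*u - 3*v + 4) du + (-3*u - 3) dv.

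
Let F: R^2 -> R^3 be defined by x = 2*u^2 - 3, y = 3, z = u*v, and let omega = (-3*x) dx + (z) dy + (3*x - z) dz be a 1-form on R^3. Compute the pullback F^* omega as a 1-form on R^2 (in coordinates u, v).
F^* omega = (-24*u^3 + 6*u^2*v - u*v^2 + 36*u - 9*v) du + (u*(6*u^2 - u*v - 9)) dv

Using F^*(f dg) = (f ∘ F) d(g ∘ F), substitute each coordinate x_i by F_i(u, v) in f_i, and replace dx_i by d F_i = (∂F_i/∂u) du + (∂F_i/∂v) dv.
  For the x component: f_1(F) = 9 - 6*u^2; d F_1 = (4*u) du + (0) dv
  For the y component: f_2(F) = u*v; d F_2 = (0) du + (0) dv
  For the z component: f_3(F) = 6*u^2 - u*v - 9; d F_3 = (v) du + (u) dv
Combining and collecting du, dv coefficients:
  coeff of du: -24*u^3 + 6*u^2*v - u*v^2 + 36*u - 9*v
  coeff of dv: u*(6*u^2 - u*v - 9)
F^* omega = (-24*u^3 + 6*u^2*v - u*v^2 + 36*u - 9*v) du + (u*(6*u^2 - u*v - 9)) dv.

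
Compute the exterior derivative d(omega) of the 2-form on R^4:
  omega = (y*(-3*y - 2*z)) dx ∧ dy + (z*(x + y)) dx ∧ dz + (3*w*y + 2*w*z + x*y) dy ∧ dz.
d(omega) = (-y - z) dx ∧ dy ∧ dz + (3*y + 2*z) dy ∧ dz ∧ dw

For a 2-form omega = sum_{i<j} g_{ij} dx_i ∧ dx_j, the exterior derivative is
  d(omega) = sum_{i<j} d(g_{ij}) ∧ dx_i ∧ dx_j = sum_{i<j, k} (∂g_{ij}/∂x_k) dx_k ∧ dx_i ∧ dx_j.
Expand each term, using dx_k ∧ dx_i ∧ dx_j = sgn(permutation) dx_{(a)} ∧ dx_{(b)} ∧ dx_{(c)} with (a < b < c) sorted:
  d(y*(-3*y - 2*z)) includes (∂/∂z)(y*(-3*y - 2*z)) dz = (-2*y) dz, which multiplied by dx ∧ dy gives (-2*y) dx ∧ dy ∧ dz
  d(z*(x + y)) includes (∂/∂y)(z*(x + y)) dy = (z) dy, which multiplied by dx ∧ dz gives (-z) dx ∧ dy ∧ dz
  d(3*w*y + 2*w*z + x*y) includes (∂/∂x)(3*w*y + 2*w*z + x*y) dx = (y) dx, which multiplied by dy ∧ dz gives (y) dx ∧ dy ∧ dz
  d(3*w*y + 2*w*z + x*y) includes (∂/∂w)(3*w*y + 2*w*z + x*y) dw = (3*y + 2*z) dw, which multiplied by dy ∧ dz gives (3*y + 2*z) dy ∧ dz ∧ dw
Collecting like 3-forms: d(omega) = (-y - z) dx ∧ dy ∧ dz + (3*y + 2*z) dy ∧ dz ∧ dw.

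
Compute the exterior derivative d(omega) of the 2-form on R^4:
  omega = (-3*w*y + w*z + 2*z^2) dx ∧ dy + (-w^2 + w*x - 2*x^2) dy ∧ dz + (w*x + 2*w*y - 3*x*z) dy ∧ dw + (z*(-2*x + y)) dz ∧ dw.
d(omega) = (2*w - 4*x + 4*z) dx ∧ dy ∧ dz + (w - 3*y - 2*z) dx ∧ dy ∧ dw + (-2*w + 4*x + z) dy ∧ dz ∧ dw + (-2*z) dx ∧ dz ∧ dw

For a 2-form omega = sum_{i<j} g_{ij} dx_i ∧ dx_j, the exterior derivative is
  d(omega) = sum_{i<j} d(g_{ij}) ∧ dx_i ∧ dx_j = sum_{i<j, k} (∂g_{ij}/∂x_k) dx_k ∧ dx_i ∧ dx_j.
Expand each term, using dx_k ∧ dx_i ∧ dx_j = sgn(permutation) dx_{(a)} ∧ dx_{(b)} ∧ dx_{(c)} with (a < b < c) sorted:
  d(-3*w*y + w*z + 2*z^2) includes (∂/∂z)(-3*w*y + w*z + 2*z^2) dz = (w + 4*z) dz, which multiplied by dx ∧ dy gives (w + 4*z) dx ∧ dy ∧ dz
  d(-3*w*y + w*z + 2*z^2) includes (∂/∂w)(-3*w*y + w*z + 2*z^2) dw = (-3*y + z) dw, which multiplied by dx ∧ dy gives (-3*y + z) dx ∧ dy ∧ dw
  d(-w^2 + w*x - 2*x^2) includes (∂/∂x)(-w^2 + w*x - 2*x^2) dx = (w - 4*x) dx, which multiplied by dy ∧ dz gives (w - 4*x) dx ∧ dy ∧ dz
  d(-w^2 + w*x - 2*x^2) includes (∂/∂w)(-w^2 + w*x - 2*x^2) dw = (-2*w + x) dw, which multiplied by dy ∧ dz gives (-2*w + x) dy ∧ dz ∧ dw
  d(w*x + 2*w*y - 3*x*z) includes (∂/∂x)(w*x + 2*w*y - 3*x*z) dx = (w - 3*z) dx, which multiplied by dy ∧ dw gives (w - 3*z) dx ∧ dy ∧ dw
  d(w*x + 2*w*y - 3*x*z) includes (∂/∂z)(w*x + 2*w*y - 3*x*z) dz = (-3*x) dz, which multiplied by dy ∧ dw gives (3*x) dy ∧ dz ∧ dw
  d(z*(-2*x + y)) includes (∂/∂x)(z*(-2*x + y)) dx = (-2*z) dx, which multiplied by dz ∧ dw gives (-2*z) dx ∧ dz ∧ dw
  d(z*(-2*x + y)) includes (∂/∂y)(z*(-2*x + y)) dy = (z) dy, which multiplied by dz ∧ dw gives (z) dy ∧ dz ∧ dw
Collecting like 3-forms: d(omega) = (2*w - 4*x + 4*z) dx ∧ dy ∧ dz + (w - 3*y - 2*z) dx ∧ dy ∧ dw + (-2*w + 4*x + z) dy ∧ dz ∧ dw + (-2*z) dx ∧ dz ∧ dw.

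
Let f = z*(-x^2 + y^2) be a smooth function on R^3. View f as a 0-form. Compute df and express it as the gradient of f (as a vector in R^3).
df = (-2*x*z) dx + (2*y*z) dy + (-x^2 + y^2) dz; grad f = (-2*x*z, 2*y*z, -x^2 + y^2)

For a 0-form f, d f = (∂f/∂x) dx + (∂f/∂y) dy + (∂f/∂z) dz. The components of the vector representation are exactly the entries of grad f in Cartesian coordinates:
  ∂f/∂x = -2*x*z
  ∂f/∂y = 2*y*z
  ∂f/∂z = -x^2 + y^2.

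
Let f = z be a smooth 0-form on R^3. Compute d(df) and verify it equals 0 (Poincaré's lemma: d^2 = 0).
d(df) = 0

Step 1: df = sum_i (∂f/∂x_i) dx_i = (0) dx + (0) dy + (1) dz.
Step 2: Apply d again. Using the 1-form formula, the coefficient of dx ∧ dy in d(df) is ∂^2 f/∂x ∂y - ∂^2 f/∂y ∂x = (0) - (0) = 0 (equality of mixed partials for smooth f).
Similarly for dx ∧ dz and dy ∧ dz — all coefficients vanish. So d(df) = 0.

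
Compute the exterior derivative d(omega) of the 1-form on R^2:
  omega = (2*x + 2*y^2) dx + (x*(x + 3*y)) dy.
d(omega) = (2*x - y) dx ∧ dy

For a 1-form omega = sum_i f_i dx_i, the exterior derivative is
  d(omega) = sum_{i < j} (∂f_j/∂x_i - ∂f_i/∂x_j) dx_i ∧ dx_j.
  coefficient of dx ∧ dy: ∂f_2/∂x - ∂f_1/∂y = ∂(x*(x + 3*y))/∂x - ∂(2*x + 2*y^2)/∂y = 2*x - y
Assembling: d(omega) = (2*x - y) dx ∧ dy.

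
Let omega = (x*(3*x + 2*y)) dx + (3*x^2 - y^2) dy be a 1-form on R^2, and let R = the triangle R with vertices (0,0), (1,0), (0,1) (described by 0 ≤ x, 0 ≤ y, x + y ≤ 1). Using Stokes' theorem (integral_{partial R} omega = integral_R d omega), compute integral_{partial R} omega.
integral_(partial R) omega = 2/3

Stokes: integral_partial_R omega = integral_R d omega with d omega = (∂Q/∂x - ∂P/∂y) dx ∧ dy.
  ∂Q/∂x = 6*x
  ∂P/∂y = 2*x
  integrand = ∂Q/∂x - ∂P/∂y = 4*x.
Integrating over R: integral_0^1 integral_0^{1-x} (4*x) dy dx = 2/3.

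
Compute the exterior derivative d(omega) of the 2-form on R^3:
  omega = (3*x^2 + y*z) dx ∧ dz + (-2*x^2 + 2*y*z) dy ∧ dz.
d(omega) = (-4*x - z) dx ∧ dy ∧ dz

For a 2-form omega = sum_{i<j} g_{ij} dx_i ∧ dx_j, the exterior derivative is
  d(omega) = sum_{i<j} d(g_{ij}) ∧ dx_i ∧ dx_j = sum_{i<j, k} (∂g_{ij}/∂x_k) dx_k ∧ dx_i ∧ dx_j.
Expand each term, using dx_k ∧ dx_i ∧ dx_j = sgn(permutation) dx_{(a)} ∧ dx_{(b)} ∧ dx_{(c)} with (a < b < c) sorted:
  d(3*x^2 + y*z) includes (∂/∂y)(3*x^2 + y*z) dy = (z) dy, which multiplied by dx ∧ dz gives (-z) dx ∧ dy ∧ dz
  d(-2*x^2 + 2*y*z) includes (∂/∂x)(-2*x^2 + 2*y*z) dx = (-4*x) dx, which multiplied by dy ∧ dz gives (-4*x) dx ∧ dy ∧ dz
Collecting like 3-forms: d(omega) = (-4*x - z) dx ∧ dy ∧ dz.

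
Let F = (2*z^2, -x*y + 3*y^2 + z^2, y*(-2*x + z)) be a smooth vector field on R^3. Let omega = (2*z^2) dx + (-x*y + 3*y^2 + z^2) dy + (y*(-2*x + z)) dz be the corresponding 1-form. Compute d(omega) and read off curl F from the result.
d(omega) = (-2*x - z) dy ∧ dz + (2*y + 4*z) dz ∧ dx + (-y) dx ∧ dy; curl F = (-2*x - z, 2*y + 4*z, -y)

d omega = sum_{i<j} (∂f_j/∂x_i - ∂f_i/∂x_j) dx_i ∧ dx_j. Under the identification (dy ∧ dz, dz ∧ dx, dx ∧ dy) ↔ (e_x, e_y, e_z), the coefficients are exactly the components of curl F. Compute:
  ∂R/∂y - ∂Q/∂z = (-2*x + z) - (2*z) = -2*x - z
  ∂P/∂z - ∂R/∂x = (4*z) - (-2*y) = 2*y + 4*z
  ∂Q/∂x - ∂P/∂y = (-y) - (0) = -y.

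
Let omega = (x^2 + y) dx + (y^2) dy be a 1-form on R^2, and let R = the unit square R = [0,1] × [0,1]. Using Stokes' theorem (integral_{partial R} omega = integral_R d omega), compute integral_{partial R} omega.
integral_(partial R) omega = -1

Stokes: integral_partial_R omega = integral_R d omega with d omega = (∂Q/∂x - ∂P/∂y) dx ∧ dy.
  ∂Q/∂x = 0
  ∂P/∂y = 1
  integrand = ∂Q/∂x - ∂P/∂y = -1.
Integrating over R: integral_0^1 integral_0^1 (-1) dx dy = -1.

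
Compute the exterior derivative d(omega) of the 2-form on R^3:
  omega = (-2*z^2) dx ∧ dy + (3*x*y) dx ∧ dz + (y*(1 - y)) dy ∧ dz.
d(omega) = (-3*x - 4*z) dx ∧ dy ∧ dz

For a 2-form omega = sum_{i<j} g_{ij} dx_i ∧ dx_j, the exterior derivative is
  d(omega) = sum_{i<j} d(g_{ij}) ∧ dx_i ∧ dx_j = sum_{i<j, k} (∂g_{ij}/∂x_k) dx_k ∧ dx_i ∧ dx_j.
Expand each term, using dx_k ∧ dx_i ∧ dx_j = sgn(permutation) dx_{(a)} ∧ dx_{(b)} ∧ dx_{(c)} with (a < b < c) sorted:
  d(-2*z^2) includes (∂/∂z)(-2*z^2) dz = (-4*z) dz, which multiplied by dx ∧ dy gives (-4*z) dx ∧ dy ∧ dz
  d(3*x*y) includes (∂/∂y)(3*x*y) dy = (3*x) dy, which multiplied by dx ∧ dz gives (-3*x) dx ∧ dy ∧ dz
Collecting like 3-forms: d(omega) = (-3*x - 4*z) dx ∧ dy ∧ dz.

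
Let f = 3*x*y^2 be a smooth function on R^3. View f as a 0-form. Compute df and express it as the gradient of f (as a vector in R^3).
df = (3*y^2) dx + (6*x*y) dy + (0) dz; grad f = (3*y^2, 6*x*y, 0)

For a 0-form f, d f = (∂f/∂x) dx + (∂f/∂y) dy + (∂f/∂z) dz. The components of the vector representation are exactly the entries of grad f in Cartesian coordinates:
  ∂f/∂x = 3*y^2
  ∂f/∂y = 6*x*y
  ∂f/∂z = 0.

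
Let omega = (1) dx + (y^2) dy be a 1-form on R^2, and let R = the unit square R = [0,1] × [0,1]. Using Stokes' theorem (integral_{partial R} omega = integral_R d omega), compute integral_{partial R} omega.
integral_(partial R) omega = 0

Stokes: integral_partial_R omega = integral_R d omega with d omega = (∂Q/∂x - ∂P/∂y) dx ∧ dy.
  ∂Q/∂x = 0
  ∂P/∂y = 0
  integrand = ∂Q/∂x - ∂P/∂y = 0.
Integrating over R: integral_0^1 integral_0^1 (0) dx dy = 0.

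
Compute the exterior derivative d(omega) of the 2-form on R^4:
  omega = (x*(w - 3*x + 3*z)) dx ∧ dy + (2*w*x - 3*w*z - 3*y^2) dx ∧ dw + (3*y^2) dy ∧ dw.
d(omega) = (3*x) dx ∧ dy ∧ dz + (x + 6*y) dx ∧ dy ∧ dw + (3*w) dx ∧ dz ∧ dw

For a 2-form omega = sum_{i<j} g_{ij} dx_i ∧ dx_j, the exterior derivative is
  d(omega) = sum_{i<j} d(g_{ij}) ∧ dx_i ∧ dx_j = sum_{i<j, k} (∂g_{ij}/∂x_k) dx_k ∧ dx_i ∧ dx_j.
Expand each term, using dx_k ∧ dx_i ∧ dx_j = sgn(permutation) dx_{(a)} ∧ dx_{(b)} ∧ dx_{(c)} with (a < b < c) sorted:
  d(x*(w - 3*x + 3*z)) includes (∂/∂z)(x*(w - 3*x + 3*z)) dz = (3*x) dz, which multiplied by dx ∧ dy gives (3*x) dx ∧ dy ∧ dz
  d(x*(w - 3*x + 3*z)) includes (∂/∂w)(x*(w - 3*x + 3*z)) dw = (x) dw, which multiplied by dx ∧ dy gives (x) dx ∧ dy ∧ dw
  d(2*w*x - 3*w*z - 3*y^2) includes (∂/∂y)(2*w*x - 3*w*z - 3*y^2) dy = (-6*y) dy, which multiplied by dx ∧ dw gives (6*y) dx ∧ dy ∧ dw
  d(2*w*x - 3*w*z - 3*y^2) includes (∂/∂z)(2*w*x - 3*w*z - 3*y^2) dz = (-3*w) dz, which multiplied by dx ∧ dw gives (3*w) dx ∧ dz ∧ dw
Collecting like 3-forms: d(omega) = (3*x) dx ∧ dy ∧ dz + (x + 6*y) dx ∧ dy ∧ dw + (3*w) dx ∧ dz ∧ dw.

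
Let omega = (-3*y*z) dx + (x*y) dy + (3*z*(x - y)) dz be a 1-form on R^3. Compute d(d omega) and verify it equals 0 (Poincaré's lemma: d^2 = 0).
d(d omega) = 0

Step 1: d omega = sum_{i<j} (∂f_j/∂x_i - ∂f_i/∂x_j) dx_i ∧ dx_j:
  coeff of dx ∧ dy: y + 3*z
  coeff of dx ∧ dz: 3*y + 3*z
  coeff of dy ∧ dz: -3*z
Step 2: Apply d again to each 2-form coefficient. The only possible 3-form in R^3 is dx ∧ dy ∧ dz, with coefficient
  ∂(coeff of dy∧dz)/∂x - ∂(coeff of dx∧dz)/∂y + ∂(coeff of dx∧dy)/∂z
  = ∂/∂x (-3*z) - ∂/∂y (3*y + 3*z) + ∂/∂z (y + 3*z).
Each of these terms simplifies to sums of mixed partials that cancel in pairs. The result is 0 (by equality of mixed partials for smooth functions — Schwarz / Clairaut).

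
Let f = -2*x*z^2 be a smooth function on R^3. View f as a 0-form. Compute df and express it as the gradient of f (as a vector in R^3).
df = (-2*z^2) dx + (0) dy + (-4*x*z) dz; grad f = (-2*z^2, 0, -4*x*z)

For a 0-form f, d f = (∂f/∂x) dx + (∂f/∂y) dy + (∂f/∂z) dz. The components of the vector representation are exactly the entries of grad f in Cartesian coordinates:
  ∂f/∂x = -2*z^2
  ∂f/∂y = 0
  ∂f/∂z = -4*x*z.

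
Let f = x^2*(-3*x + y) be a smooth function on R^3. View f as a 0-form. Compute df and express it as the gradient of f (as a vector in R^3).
df = (x*(-9*x + 2*y)) dx + (x^2) dy + (0) dz; grad f = (x*(-9*x + 2*y), x^2, 0)

For a 0-form f, d f = (∂f/∂x) dx + (∂f/∂y) dy + (∂f/∂z) dz. The components of the vector representation are exactly the entries of grad f in Cartesian coordinates:
  ∂f/∂x = x*(-9*x + 2*y)
  ∂f/∂y = x^2
  ∂f/∂z = 0.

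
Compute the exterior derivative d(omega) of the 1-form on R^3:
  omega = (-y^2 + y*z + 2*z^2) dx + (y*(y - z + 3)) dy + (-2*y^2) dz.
d(omega) = (2*y - z) dx ∧ dy + (-y - 4*z) dx ∧ dz + (-3*y) dy ∧ dz

For a 1-form omega = sum_i f_i dx_i, the exterior derivative is
  d(omega) = sum_{i < j} (∂f_j/∂x_i - ∂f_i/∂x_j) dx_i ∧ dx_j.
  coefficient of dx ∧ dy: ∂f_2/∂x - ∂f_1/∂y = ∂(y*(y - z + 3))/∂x - ∂(-y^2 + y*z + 2*z^2)/∂y = 2*y - z
  coefficient of dx ∧ dz: ∂f_3/∂x - ∂f_1/∂z = ∂(-2*y^2)/∂x - ∂(-y^2 + y*z + 2*z^2)/∂z = -y - 4*z
  coefficient of dy ∧ dz: ∂f_3/∂y - ∂f_2/∂z = ∂(-2*y^2)/∂y - ∂(y*(y - z + 3))/∂z = -3*y
Assembling: d(omega) = (2*y - z) dx ∧ dy + (-y - 4*z) dx ∧ dz + (-3*y) dy ∧ dz.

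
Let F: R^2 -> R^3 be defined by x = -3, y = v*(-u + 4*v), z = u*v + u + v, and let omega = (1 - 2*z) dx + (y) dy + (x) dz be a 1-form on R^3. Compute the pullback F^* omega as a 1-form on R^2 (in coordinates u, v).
F^* omega = (u*v^2 - 4*v^3 - 3*v - 3) du + (u^2*v - 12*u*v^2 - 3*u + 32*v^3 - 3) dv

Using F^*(f dg) = (f ∘ F) d(g ∘ F), substitute each coordinate x_i by F_i(u, v) in f_i, and replace dx_i by d F_i = (∂F_i/∂u) du + (∂F_i/∂v) dv.
  For the x component: f_1(F) = -2*u*v - 2*u - 2*v + 1; d F_1 = (0) du + (0) dv
  For the y component: f_2(F) = v*(-u + 4*v); d F_2 = (-v) du + (-u + 8*v) dv
  For the z component: f_3(F) = -3; d F_3 = (v + 1) du + (u + 1) dv
Combining and collecting du, dv coefficients:
  coeff of du: u*v^2 - 4*v^3 - 3*v - 3
  coeff of dv: u^2*v - 12*u*v^2 - 3*u + 32*v^3 - 3
F^* omega = (u*v^2 - 4*v^3 - 3*v - 3) du + (u^2*v - 12*u*v^2 - 3*u + 32*v^3 - 3) dv.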